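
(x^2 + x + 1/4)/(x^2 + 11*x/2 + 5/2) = (x + 1/2)/(x + 5)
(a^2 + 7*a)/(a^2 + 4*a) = (a + 7)/(a + 4)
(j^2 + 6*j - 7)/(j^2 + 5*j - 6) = (j + 7)/(j + 6)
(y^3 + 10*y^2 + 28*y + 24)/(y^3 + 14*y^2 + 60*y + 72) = (y + 2)/(y + 6)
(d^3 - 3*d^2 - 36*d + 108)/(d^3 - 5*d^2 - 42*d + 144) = (d - 6)/(d - 8)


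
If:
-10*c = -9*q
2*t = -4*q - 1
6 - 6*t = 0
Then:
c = -27/40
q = -3/4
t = 1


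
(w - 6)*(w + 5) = w^2 - w - 30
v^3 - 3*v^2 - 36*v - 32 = (v - 8)*(v + 1)*(v + 4)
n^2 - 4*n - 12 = (n - 6)*(n + 2)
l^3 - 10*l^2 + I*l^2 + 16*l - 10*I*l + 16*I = (l - 8)*(l - 2)*(l + I)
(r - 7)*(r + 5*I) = r^2 - 7*r + 5*I*r - 35*I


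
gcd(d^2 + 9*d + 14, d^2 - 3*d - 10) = d + 2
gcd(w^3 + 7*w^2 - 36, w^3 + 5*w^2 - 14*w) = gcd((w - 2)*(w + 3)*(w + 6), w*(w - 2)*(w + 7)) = w - 2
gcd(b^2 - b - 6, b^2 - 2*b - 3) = b - 3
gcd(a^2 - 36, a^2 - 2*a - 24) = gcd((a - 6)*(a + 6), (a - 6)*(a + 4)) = a - 6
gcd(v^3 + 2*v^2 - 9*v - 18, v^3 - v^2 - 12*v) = v + 3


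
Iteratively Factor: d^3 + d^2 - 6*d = (d - 2)*(d^2 + 3*d) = (d - 2)*(d + 3)*(d)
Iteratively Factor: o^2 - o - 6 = (o - 3)*(o + 2)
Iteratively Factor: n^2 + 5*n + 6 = (n + 2)*(n + 3)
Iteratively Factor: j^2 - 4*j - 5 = (j - 5)*(j + 1)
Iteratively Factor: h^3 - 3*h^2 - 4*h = (h + 1)*(h^2 - 4*h) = (h - 4)*(h + 1)*(h)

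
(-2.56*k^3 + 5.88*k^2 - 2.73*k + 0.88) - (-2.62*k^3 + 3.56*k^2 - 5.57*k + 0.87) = 0.0600000000000001*k^3 + 2.32*k^2 + 2.84*k + 0.01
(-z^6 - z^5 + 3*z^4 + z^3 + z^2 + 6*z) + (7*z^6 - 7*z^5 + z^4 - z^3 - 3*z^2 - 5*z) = 6*z^6 - 8*z^5 + 4*z^4 - 2*z^2 + z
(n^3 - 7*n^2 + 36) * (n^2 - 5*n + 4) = n^5 - 12*n^4 + 39*n^3 + 8*n^2 - 180*n + 144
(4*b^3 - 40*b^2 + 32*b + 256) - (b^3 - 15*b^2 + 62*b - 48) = 3*b^3 - 25*b^2 - 30*b + 304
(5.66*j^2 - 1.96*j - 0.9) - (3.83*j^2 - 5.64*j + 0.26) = 1.83*j^2 + 3.68*j - 1.16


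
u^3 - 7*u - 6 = (u - 3)*(u + 1)*(u + 2)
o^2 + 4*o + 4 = (o + 2)^2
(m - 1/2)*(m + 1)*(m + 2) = m^3 + 5*m^2/2 + m/2 - 1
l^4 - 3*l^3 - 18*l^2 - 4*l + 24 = (l - 6)*(l - 1)*(l + 2)^2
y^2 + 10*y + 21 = (y + 3)*(y + 7)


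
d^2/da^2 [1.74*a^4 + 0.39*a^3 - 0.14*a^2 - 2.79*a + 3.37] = 20.88*a^2 + 2.34*a - 0.28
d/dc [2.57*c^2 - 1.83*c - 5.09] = 5.14*c - 1.83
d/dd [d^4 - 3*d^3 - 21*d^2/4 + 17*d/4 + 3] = 4*d^3 - 9*d^2 - 21*d/2 + 17/4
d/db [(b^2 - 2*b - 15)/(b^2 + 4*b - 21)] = 6*(b^2 - 2*b + 17)/(b^4 + 8*b^3 - 26*b^2 - 168*b + 441)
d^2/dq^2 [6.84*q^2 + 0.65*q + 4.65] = 13.6800000000000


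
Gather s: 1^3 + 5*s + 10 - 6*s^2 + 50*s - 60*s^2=-66*s^2 + 55*s + 11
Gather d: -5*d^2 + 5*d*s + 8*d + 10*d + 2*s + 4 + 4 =-5*d^2 + d*(5*s + 18) + 2*s + 8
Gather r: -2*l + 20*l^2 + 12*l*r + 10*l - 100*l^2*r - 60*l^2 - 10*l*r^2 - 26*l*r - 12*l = -40*l^2 - 10*l*r^2 - 4*l + r*(-100*l^2 - 14*l)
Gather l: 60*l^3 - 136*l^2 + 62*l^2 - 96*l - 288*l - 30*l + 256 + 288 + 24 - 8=60*l^3 - 74*l^2 - 414*l + 560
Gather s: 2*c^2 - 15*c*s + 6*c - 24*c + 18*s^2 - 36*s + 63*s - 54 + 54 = 2*c^2 - 18*c + 18*s^2 + s*(27 - 15*c)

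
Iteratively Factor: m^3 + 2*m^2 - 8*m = (m - 2)*(m^2 + 4*m) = (m - 2)*(m + 4)*(m)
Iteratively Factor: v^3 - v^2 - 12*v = (v - 4)*(v^2 + 3*v) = v*(v - 4)*(v + 3)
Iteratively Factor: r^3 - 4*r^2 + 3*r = (r)*(r^2 - 4*r + 3) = r*(r - 1)*(r - 3)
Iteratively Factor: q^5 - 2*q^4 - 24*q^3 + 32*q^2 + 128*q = (q + 4)*(q^4 - 6*q^3 + 32*q) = (q - 4)*(q + 4)*(q^3 - 2*q^2 - 8*q) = (q - 4)^2*(q + 4)*(q^2 + 2*q) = (q - 4)^2*(q + 2)*(q + 4)*(q)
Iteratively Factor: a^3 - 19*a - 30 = (a - 5)*(a^2 + 5*a + 6) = (a - 5)*(a + 3)*(a + 2)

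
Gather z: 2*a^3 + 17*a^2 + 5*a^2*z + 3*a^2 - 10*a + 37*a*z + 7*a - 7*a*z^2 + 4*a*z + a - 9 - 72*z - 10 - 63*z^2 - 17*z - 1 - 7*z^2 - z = 2*a^3 + 20*a^2 - 2*a + z^2*(-7*a - 70) + z*(5*a^2 + 41*a - 90) - 20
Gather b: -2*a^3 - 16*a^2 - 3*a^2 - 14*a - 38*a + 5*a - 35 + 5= -2*a^3 - 19*a^2 - 47*a - 30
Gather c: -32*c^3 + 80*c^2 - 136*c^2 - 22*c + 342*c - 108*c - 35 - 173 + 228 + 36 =-32*c^3 - 56*c^2 + 212*c + 56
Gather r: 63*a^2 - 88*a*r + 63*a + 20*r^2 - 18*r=63*a^2 + 63*a + 20*r^2 + r*(-88*a - 18)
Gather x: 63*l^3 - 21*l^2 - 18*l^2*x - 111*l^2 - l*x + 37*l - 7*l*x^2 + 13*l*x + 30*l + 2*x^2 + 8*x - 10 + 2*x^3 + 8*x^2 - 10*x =63*l^3 - 132*l^2 + 67*l + 2*x^3 + x^2*(10 - 7*l) + x*(-18*l^2 + 12*l - 2) - 10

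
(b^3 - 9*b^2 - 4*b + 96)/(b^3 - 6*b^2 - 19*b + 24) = (b - 4)/(b - 1)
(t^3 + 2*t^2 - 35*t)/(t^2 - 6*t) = (t^2 + 2*t - 35)/(t - 6)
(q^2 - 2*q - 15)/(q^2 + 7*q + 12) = (q - 5)/(q + 4)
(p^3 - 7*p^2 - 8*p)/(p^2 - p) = (p^2 - 7*p - 8)/(p - 1)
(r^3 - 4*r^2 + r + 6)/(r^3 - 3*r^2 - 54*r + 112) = (r^2 - 2*r - 3)/(r^2 - r - 56)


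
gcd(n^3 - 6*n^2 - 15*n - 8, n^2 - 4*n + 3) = 1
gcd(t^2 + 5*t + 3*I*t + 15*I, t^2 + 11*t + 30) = t + 5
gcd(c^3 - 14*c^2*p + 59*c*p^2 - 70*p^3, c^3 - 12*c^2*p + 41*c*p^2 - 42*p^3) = c^2 - 9*c*p + 14*p^2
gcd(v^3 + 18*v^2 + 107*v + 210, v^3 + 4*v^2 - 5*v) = v + 5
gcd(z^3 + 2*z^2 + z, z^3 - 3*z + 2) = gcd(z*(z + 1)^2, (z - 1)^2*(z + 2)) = 1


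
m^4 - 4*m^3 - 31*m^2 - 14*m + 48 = (m - 8)*(m - 1)*(m + 2)*(m + 3)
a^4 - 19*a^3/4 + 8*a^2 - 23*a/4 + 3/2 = (a - 2)*(a - 1)^2*(a - 3/4)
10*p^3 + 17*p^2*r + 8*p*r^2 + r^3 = (p + r)*(2*p + r)*(5*p + r)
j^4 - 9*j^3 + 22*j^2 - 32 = (j - 4)^2*(j - 2)*(j + 1)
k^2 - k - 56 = (k - 8)*(k + 7)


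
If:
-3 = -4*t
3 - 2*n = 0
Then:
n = 3/2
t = 3/4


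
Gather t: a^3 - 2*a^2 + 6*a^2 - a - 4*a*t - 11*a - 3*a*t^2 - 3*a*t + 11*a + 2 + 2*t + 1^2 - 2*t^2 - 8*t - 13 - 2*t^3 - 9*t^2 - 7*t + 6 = a^3 + 4*a^2 - a - 2*t^3 + t^2*(-3*a - 11) + t*(-7*a - 13) - 4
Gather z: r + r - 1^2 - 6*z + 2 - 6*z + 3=2*r - 12*z + 4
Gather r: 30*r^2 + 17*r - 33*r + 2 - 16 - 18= 30*r^2 - 16*r - 32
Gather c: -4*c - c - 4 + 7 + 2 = 5 - 5*c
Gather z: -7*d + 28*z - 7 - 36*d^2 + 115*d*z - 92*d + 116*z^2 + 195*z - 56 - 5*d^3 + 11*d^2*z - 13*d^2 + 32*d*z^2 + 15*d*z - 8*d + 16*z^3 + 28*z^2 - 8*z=-5*d^3 - 49*d^2 - 107*d + 16*z^3 + z^2*(32*d + 144) + z*(11*d^2 + 130*d + 215) - 63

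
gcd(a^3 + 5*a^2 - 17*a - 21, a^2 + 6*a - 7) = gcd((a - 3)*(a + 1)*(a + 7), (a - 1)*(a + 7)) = a + 7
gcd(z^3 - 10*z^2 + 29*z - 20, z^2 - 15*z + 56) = 1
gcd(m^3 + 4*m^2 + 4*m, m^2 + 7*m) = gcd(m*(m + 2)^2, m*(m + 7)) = m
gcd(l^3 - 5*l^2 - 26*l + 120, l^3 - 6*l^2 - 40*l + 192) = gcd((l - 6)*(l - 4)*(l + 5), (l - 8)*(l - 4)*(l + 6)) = l - 4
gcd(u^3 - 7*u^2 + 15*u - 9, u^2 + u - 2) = u - 1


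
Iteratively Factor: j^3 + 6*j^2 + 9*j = (j)*(j^2 + 6*j + 9) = j*(j + 3)*(j + 3)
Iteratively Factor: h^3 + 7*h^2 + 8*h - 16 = (h + 4)*(h^2 + 3*h - 4) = (h + 4)^2*(h - 1)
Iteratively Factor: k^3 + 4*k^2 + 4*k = (k + 2)*(k^2 + 2*k) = k*(k + 2)*(k + 2)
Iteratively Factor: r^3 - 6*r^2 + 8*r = (r - 4)*(r^2 - 2*r) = (r - 4)*(r - 2)*(r)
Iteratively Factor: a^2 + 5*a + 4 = (a + 4)*(a + 1)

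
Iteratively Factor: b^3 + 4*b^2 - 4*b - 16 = (b - 2)*(b^2 + 6*b + 8) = (b - 2)*(b + 4)*(b + 2)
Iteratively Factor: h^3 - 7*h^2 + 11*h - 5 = (h - 1)*(h^2 - 6*h + 5) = (h - 1)^2*(h - 5)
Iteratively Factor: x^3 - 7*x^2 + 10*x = (x - 2)*(x^2 - 5*x) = (x - 5)*(x - 2)*(x)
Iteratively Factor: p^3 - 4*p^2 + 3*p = (p - 3)*(p^2 - p) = (p - 3)*(p - 1)*(p)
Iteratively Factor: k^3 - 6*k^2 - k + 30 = (k - 5)*(k^2 - k - 6) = (k - 5)*(k - 3)*(k + 2)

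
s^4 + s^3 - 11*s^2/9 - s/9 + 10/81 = (s - 2/3)*(s - 1/3)*(s + 1/3)*(s + 5/3)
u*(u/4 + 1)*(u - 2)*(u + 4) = u^4/4 + 3*u^3/2 - 8*u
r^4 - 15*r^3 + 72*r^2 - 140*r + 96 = (r - 8)*(r - 3)*(r - 2)^2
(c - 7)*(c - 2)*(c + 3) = c^3 - 6*c^2 - 13*c + 42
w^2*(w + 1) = w^3 + w^2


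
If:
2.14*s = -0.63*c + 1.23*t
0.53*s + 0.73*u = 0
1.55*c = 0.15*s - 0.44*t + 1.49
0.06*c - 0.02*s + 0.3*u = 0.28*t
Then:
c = 0.87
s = -0.10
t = 0.27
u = 0.07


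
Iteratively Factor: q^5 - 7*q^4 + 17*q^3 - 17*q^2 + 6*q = (q)*(q^4 - 7*q^3 + 17*q^2 - 17*q + 6) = q*(q - 2)*(q^3 - 5*q^2 + 7*q - 3) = q*(q - 3)*(q - 2)*(q^2 - 2*q + 1) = q*(q - 3)*(q - 2)*(q - 1)*(q - 1)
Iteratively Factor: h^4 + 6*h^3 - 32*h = (h - 2)*(h^3 + 8*h^2 + 16*h) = (h - 2)*(h + 4)*(h^2 + 4*h) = h*(h - 2)*(h + 4)*(h + 4)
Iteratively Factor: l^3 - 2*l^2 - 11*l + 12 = (l - 4)*(l^2 + 2*l - 3) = (l - 4)*(l + 3)*(l - 1)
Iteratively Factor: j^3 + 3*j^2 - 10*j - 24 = (j + 4)*(j^2 - j - 6) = (j - 3)*(j + 4)*(j + 2)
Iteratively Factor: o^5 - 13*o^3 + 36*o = (o)*(o^4 - 13*o^2 + 36) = o*(o + 3)*(o^3 - 3*o^2 - 4*o + 12) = o*(o - 2)*(o + 3)*(o^2 - o - 6) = o*(o - 3)*(o - 2)*(o + 3)*(o + 2)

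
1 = 1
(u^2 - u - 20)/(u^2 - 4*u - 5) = (u + 4)/(u + 1)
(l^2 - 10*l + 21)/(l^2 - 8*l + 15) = (l - 7)/(l - 5)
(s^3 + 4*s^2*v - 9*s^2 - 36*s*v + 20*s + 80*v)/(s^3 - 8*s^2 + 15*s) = (s^2 + 4*s*v - 4*s - 16*v)/(s*(s - 3))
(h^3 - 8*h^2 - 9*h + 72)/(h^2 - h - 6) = (h^2 - 5*h - 24)/(h + 2)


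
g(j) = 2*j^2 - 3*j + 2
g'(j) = 4*j - 3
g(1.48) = 1.94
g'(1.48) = 2.92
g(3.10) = 11.92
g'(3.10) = 9.40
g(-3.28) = 33.36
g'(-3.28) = -16.12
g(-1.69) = 12.78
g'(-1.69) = -9.76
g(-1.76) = 13.48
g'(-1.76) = -10.04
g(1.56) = 2.19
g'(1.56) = 3.24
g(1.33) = 1.55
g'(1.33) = 2.32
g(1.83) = 3.21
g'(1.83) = 4.32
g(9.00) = 137.00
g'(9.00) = 33.00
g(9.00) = 137.00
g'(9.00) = 33.00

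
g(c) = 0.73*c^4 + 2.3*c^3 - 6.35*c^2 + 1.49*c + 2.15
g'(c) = 2.92*c^3 + 6.9*c^2 - 12.7*c + 1.49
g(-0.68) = -2.37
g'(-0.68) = 12.40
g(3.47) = 132.80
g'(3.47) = 162.51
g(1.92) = 7.80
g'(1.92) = 23.21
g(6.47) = 1648.11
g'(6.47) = 999.01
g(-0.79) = -3.84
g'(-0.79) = 14.39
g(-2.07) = -35.14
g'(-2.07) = 31.45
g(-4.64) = -32.87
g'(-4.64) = -82.73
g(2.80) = 51.90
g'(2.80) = 84.13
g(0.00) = 2.15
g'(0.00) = 1.49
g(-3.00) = -62.44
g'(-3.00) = 22.85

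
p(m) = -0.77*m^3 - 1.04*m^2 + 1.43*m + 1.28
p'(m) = -2.31*m^2 - 2.08*m + 1.43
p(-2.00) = 0.42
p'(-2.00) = -3.65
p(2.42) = -12.26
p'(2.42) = -17.13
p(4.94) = -109.86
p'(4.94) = -65.22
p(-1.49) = -0.61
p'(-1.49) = -0.60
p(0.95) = 1.04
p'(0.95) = -2.63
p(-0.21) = 0.94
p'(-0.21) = 1.76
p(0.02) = 1.31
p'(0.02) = 1.39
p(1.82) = -4.20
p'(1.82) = -10.01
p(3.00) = -24.58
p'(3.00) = -25.60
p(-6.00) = 121.58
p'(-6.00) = -69.25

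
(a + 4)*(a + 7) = a^2 + 11*a + 28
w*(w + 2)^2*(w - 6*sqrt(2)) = w^4 - 6*sqrt(2)*w^3 + 4*w^3 - 24*sqrt(2)*w^2 + 4*w^2 - 24*sqrt(2)*w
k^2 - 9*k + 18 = (k - 6)*(k - 3)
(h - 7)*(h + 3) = h^2 - 4*h - 21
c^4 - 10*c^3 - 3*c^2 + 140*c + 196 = (c - 7)^2*(c + 2)^2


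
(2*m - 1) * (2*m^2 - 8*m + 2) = 4*m^3 - 18*m^2 + 12*m - 2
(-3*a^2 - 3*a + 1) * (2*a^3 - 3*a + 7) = -6*a^5 - 6*a^4 + 11*a^3 - 12*a^2 - 24*a + 7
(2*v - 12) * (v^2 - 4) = 2*v^3 - 12*v^2 - 8*v + 48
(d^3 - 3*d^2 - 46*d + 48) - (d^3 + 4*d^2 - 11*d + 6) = -7*d^2 - 35*d + 42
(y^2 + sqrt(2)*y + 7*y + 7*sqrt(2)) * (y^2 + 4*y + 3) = y^4 + sqrt(2)*y^3 + 11*y^3 + 11*sqrt(2)*y^2 + 31*y^2 + 21*y + 31*sqrt(2)*y + 21*sqrt(2)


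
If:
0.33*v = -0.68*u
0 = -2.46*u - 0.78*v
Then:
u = 0.00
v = 0.00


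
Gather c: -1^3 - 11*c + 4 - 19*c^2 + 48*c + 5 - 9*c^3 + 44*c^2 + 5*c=-9*c^3 + 25*c^2 + 42*c + 8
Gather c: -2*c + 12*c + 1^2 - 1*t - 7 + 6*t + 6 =10*c + 5*t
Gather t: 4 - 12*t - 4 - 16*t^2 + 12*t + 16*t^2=0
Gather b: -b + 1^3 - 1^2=-b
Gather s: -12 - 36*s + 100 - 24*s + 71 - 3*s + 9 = 168 - 63*s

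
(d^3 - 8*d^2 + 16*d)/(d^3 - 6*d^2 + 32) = d/(d + 2)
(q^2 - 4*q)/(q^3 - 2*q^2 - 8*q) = 1/(q + 2)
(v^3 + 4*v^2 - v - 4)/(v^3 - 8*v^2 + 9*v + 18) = (v^2 + 3*v - 4)/(v^2 - 9*v + 18)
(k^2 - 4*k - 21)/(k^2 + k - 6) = (k - 7)/(k - 2)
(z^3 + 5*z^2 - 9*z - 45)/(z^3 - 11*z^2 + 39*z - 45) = (z^2 + 8*z + 15)/(z^2 - 8*z + 15)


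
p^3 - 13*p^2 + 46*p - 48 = (p - 8)*(p - 3)*(p - 2)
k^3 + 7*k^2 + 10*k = k*(k + 2)*(k + 5)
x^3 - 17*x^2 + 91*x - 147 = (x - 7)^2*(x - 3)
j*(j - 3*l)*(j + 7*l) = j^3 + 4*j^2*l - 21*j*l^2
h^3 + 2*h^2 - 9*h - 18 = (h - 3)*(h + 2)*(h + 3)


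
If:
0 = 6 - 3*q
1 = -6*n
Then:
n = -1/6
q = 2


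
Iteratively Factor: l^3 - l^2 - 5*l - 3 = (l + 1)*(l^2 - 2*l - 3) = (l + 1)^2*(l - 3)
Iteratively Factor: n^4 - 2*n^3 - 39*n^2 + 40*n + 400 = (n - 5)*(n^3 + 3*n^2 - 24*n - 80) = (n - 5)*(n + 4)*(n^2 - n - 20) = (n - 5)^2*(n + 4)*(n + 4)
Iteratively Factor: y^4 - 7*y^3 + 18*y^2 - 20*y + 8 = (y - 2)*(y^3 - 5*y^2 + 8*y - 4) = (y - 2)*(y - 1)*(y^2 - 4*y + 4) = (y - 2)^2*(y - 1)*(y - 2)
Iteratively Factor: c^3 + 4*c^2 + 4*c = (c + 2)*(c^2 + 2*c) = (c + 2)^2*(c)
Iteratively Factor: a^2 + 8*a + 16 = (a + 4)*(a + 4)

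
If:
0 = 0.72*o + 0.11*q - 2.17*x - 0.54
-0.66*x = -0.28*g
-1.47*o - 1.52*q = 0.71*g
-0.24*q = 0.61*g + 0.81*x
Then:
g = 0.43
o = 1.56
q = -1.71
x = 0.18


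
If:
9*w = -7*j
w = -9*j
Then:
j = 0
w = 0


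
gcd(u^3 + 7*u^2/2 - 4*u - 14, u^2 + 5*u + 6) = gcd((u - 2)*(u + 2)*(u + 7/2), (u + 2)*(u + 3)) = u + 2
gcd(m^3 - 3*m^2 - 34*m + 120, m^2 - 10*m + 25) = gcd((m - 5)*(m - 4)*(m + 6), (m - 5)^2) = m - 5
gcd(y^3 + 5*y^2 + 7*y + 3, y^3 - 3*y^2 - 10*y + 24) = y + 3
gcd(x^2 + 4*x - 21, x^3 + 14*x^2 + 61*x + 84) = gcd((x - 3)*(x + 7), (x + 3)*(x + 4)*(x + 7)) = x + 7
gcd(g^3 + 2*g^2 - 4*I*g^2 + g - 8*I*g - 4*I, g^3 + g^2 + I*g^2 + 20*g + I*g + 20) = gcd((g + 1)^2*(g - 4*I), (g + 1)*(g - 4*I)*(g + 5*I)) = g^2 + g*(1 - 4*I) - 4*I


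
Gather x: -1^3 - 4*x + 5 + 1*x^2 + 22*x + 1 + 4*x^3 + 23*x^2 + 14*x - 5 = 4*x^3 + 24*x^2 + 32*x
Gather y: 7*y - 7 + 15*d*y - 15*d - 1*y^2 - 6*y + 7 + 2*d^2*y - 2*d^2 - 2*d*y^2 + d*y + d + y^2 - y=-2*d^2 - 2*d*y^2 - 14*d + y*(2*d^2 + 16*d)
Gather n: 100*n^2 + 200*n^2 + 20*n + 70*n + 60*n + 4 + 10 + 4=300*n^2 + 150*n + 18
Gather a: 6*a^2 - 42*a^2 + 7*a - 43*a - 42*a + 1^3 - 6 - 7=-36*a^2 - 78*a - 12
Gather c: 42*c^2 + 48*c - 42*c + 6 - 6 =42*c^2 + 6*c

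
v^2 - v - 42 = (v - 7)*(v + 6)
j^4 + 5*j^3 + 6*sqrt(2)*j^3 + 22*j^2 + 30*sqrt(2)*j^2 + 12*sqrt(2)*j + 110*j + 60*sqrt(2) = (j + 5)*(j + sqrt(2))*(j + 2*sqrt(2))*(j + 3*sqrt(2))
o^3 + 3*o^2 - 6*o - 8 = (o - 2)*(o + 1)*(o + 4)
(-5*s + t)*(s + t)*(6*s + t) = -30*s^3 - 29*s^2*t + 2*s*t^2 + t^3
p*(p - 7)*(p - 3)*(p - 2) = p^4 - 12*p^3 + 41*p^2 - 42*p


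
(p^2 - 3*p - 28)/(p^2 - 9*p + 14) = (p + 4)/(p - 2)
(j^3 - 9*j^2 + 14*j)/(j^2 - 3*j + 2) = j*(j - 7)/(j - 1)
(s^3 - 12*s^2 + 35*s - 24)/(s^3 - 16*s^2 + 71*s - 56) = (s - 3)/(s - 7)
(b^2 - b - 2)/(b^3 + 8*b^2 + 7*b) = (b - 2)/(b*(b + 7))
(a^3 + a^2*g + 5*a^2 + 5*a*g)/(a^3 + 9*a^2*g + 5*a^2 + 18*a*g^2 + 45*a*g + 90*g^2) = a*(a + g)/(a^2 + 9*a*g + 18*g^2)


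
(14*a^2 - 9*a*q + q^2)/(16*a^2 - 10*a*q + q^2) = (-7*a + q)/(-8*a + q)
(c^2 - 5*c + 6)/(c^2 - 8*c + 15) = (c - 2)/(c - 5)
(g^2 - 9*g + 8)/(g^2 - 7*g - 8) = (g - 1)/(g + 1)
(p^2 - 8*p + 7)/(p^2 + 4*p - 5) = (p - 7)/(p + 5)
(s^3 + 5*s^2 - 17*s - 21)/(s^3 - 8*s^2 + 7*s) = (s^3 + 5*s^2 - 17*s - 21)/(s*(s^2 - 8*s + 7))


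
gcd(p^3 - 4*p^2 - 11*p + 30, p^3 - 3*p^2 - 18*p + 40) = p^2 - 7*p + 10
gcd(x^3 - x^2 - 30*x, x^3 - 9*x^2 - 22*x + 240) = x^2 - x - 30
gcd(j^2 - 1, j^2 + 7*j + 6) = j + 1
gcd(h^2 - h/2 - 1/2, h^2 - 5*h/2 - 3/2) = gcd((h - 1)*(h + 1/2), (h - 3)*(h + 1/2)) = h + 1/2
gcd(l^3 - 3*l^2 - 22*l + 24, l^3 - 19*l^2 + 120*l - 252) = l - 6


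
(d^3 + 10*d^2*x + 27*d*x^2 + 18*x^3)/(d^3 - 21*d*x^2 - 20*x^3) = (-d^2 - 9*d*x - 18*x^2)/(-d^2 + d*x + 20*x^2)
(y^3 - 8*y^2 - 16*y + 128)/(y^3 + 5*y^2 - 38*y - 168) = (y^2 - 12*y + 32)/(y^2 + y - 42)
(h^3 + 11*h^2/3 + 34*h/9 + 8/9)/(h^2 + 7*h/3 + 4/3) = (3*h^2 + 7*h + 2)/(3*(h + 1))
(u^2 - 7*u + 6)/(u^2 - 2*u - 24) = (u - 1)/(u + 4)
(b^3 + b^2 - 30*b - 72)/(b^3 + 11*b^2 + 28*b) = (b^2 - 3*b - 18)/(b*(b + 7))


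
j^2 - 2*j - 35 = (j - 7)*(j + 5)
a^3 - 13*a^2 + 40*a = a*(a - 8)*(a - 5)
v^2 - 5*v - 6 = (v - 6)*(v + 1)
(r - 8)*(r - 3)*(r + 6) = r^3 - 5*r^2 - 42*r + 144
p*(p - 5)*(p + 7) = p^3 + 2*p^2 - 35*p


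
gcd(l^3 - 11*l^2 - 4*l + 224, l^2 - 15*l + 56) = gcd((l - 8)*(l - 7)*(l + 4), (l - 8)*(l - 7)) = l^2 - 15*l + 56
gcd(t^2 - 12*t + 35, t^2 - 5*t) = t - 5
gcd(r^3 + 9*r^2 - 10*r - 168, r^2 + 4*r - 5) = 1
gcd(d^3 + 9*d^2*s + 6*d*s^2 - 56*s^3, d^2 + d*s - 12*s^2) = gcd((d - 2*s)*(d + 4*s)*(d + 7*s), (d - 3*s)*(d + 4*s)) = d + 4*s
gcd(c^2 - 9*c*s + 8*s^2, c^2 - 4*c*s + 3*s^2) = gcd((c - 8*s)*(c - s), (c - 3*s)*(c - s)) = -c + s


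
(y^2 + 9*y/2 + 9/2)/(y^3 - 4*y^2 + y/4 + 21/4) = 2*(2*y^2 + 9*y + 9)/(4*y^3 - 16*y^2 + y + 21)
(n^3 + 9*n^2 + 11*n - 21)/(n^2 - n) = n + 10 + 21/n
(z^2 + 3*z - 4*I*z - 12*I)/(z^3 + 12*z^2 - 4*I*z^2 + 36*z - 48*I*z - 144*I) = (z + 3)/(z^2 + 12*z + 36)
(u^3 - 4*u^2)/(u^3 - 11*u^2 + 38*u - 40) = u^2/(u^2 - 7*u + 10)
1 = 1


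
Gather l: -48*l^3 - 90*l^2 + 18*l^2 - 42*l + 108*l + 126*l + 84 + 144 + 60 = -48*l^3 - 72*l^2 + 192*l + 288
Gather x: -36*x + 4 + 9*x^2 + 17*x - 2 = 9*x^2 - 19*x + 2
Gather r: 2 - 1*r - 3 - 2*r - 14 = -3*r - 15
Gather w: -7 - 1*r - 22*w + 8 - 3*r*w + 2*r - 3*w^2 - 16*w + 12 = r - 3*w^2 + w*(-3*r - 38) + 13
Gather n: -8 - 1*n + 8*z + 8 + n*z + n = n*z + 8*z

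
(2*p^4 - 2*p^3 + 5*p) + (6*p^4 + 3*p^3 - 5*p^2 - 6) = 8*p^4 + p^3 - 5*p^2 + 5*p - 6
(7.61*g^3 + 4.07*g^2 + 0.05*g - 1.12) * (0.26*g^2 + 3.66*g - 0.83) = 1.9786*g^5 + 28.9108*g^4 + 8.5929*g^3 - 3.4863*g^2 - 4.1407*g + 0.9296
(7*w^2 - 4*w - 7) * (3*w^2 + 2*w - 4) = 21*w^4 + 2*w^3 - 57*w^2 + 2*w + 28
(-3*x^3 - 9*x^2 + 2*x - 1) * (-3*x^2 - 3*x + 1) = 9*x^5 + 36*x^4 + 18*x^3 - 12*x^2 + 5*x - 1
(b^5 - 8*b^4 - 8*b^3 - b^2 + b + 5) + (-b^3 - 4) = b^5 - 8*b^4 - 9*b^3 - b^2 + b + 1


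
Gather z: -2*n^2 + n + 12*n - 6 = -2*n^2 + 13*n - 6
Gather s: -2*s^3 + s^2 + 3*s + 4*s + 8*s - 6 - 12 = -2*s^3 + s^2 + 15*s - 18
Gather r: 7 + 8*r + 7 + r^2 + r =r^2 + 9*r + 14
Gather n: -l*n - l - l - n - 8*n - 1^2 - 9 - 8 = -2*l + n*(-l - 9) - 18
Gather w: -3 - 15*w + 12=9 - 15*w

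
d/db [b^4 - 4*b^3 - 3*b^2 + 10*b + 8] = 4*b^3 - 12*b^2 - 6*b + 10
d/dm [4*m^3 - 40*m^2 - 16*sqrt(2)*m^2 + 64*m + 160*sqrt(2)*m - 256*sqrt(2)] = 12*m^2 - 80*m - 32*sqrt(2)*m + 64 + 160*sqrt(2)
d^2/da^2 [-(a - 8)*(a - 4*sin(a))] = 2*(16 - 2*a)*sin(a) + 8*cos(a) - 2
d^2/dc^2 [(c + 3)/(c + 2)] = 2/(c + 2)^3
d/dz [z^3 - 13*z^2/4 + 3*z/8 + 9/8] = 3*z^2 - 13*z/2 + 3/8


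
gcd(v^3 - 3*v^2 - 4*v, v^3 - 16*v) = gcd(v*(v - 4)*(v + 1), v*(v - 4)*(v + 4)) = v^2 - 4*v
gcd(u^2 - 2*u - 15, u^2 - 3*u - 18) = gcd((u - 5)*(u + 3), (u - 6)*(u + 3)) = u + 3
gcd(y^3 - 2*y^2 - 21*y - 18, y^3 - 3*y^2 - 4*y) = y + 1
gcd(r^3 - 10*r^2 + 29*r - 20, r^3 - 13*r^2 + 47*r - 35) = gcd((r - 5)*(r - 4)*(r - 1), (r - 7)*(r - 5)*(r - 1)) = r^2 - 6*r + 5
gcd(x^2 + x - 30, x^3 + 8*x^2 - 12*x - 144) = x + 6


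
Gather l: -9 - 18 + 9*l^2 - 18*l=9*l^2 - 18*l - 27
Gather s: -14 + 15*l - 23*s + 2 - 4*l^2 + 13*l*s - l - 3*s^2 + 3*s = -4*l^2 + 14*l - 3*s^2 + s*(13*l - 20) - 12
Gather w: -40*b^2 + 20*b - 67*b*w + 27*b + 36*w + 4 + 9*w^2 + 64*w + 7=-40*b^2 + 47*b + 9*w^2 + w*(100 - 67*b) + 11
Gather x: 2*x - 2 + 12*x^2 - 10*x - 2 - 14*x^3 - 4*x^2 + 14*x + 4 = -14*x^3 + 8*x^2 + 6*x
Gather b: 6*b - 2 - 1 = 6*b - 3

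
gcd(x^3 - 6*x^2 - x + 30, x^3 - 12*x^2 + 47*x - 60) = x^2 - 8*x + 15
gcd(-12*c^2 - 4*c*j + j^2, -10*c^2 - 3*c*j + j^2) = 2*c + j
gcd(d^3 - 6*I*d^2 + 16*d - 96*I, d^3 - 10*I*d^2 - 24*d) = d^2 - 10*I*d - 24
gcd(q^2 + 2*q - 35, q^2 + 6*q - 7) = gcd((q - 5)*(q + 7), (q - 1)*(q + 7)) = q + 7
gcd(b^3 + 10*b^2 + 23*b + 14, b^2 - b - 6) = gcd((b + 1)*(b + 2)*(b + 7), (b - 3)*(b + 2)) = b + 2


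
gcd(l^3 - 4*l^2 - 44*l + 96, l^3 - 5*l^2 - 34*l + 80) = l^2 - 10*l + 16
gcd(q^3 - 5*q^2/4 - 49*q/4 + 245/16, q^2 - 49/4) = q^2 - 49/4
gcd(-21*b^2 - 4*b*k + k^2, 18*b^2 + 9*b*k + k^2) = 3*b + k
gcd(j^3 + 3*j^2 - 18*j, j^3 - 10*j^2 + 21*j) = j^2 - 3*j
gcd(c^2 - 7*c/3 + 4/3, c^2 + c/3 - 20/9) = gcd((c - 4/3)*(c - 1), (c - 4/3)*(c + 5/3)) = c - 4/3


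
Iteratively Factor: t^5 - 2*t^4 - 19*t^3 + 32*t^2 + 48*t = (t + 4)*(t^4 - 6*t^3 + 5*t^2 + 12*t) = (t - 3)*(t + 4)*(t^3 - 3*t^2 - 4*t) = t*(t - 3)*(t + 4)*(t^2 - 3*t - 4) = t*(t - 3)*(t + 1)*(t + 4)*(t - 4)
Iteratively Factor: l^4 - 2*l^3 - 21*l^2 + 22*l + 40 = (l - 2)*(l^3 - 21*l - 20) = (l - 2)*(l + 4)*(l^2 - 4*l - 5) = (l - 5)*(l - 2)*(l + 4)*(l + 1)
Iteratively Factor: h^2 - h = (h - 1)*(h)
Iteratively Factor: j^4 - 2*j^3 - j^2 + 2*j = (j - 2)*(j^3 - j) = (j - 2)*(j + 1)*(j^2 - j) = j*(j - 2)*(j + 1)*(j - 1)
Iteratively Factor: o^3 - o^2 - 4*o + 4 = (o + 2)*(o^2 - 3*o + 2) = (o - 2)*(o + 2)*(o - 1)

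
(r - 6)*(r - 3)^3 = r^4 - 15*r^3 + 81*r^2 - 189*r + 162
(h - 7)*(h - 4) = h^2 - 11*h + 28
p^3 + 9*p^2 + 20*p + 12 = (p + 1)*(p + 2)*(p + 6)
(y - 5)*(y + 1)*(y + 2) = y^3 - 2*y^2 - 13*y - 10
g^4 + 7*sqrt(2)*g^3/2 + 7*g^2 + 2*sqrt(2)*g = g*(g + sqrt(2)/2)*(g + sqrt(2))*(g + 2*sqrt(2))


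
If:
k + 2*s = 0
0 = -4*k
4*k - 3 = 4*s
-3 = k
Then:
No Solution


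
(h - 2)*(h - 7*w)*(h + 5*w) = h^3 - 2*h^2*w - 2*h^2 - 35*h*w^2 + 4*h*w + 70*w^2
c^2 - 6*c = c*(c - 6)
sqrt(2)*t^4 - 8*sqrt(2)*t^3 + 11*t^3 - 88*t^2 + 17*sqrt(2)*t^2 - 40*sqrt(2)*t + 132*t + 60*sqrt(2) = (t - 6)*(t - 2)*(t + 5*sqrt(2))*(sqrt(2)*t + 1)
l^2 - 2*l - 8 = (l - 4)*(l + 2)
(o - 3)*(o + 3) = o^2 - 9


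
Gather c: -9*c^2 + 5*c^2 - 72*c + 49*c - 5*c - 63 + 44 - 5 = -4*c^2 - 28*c - 24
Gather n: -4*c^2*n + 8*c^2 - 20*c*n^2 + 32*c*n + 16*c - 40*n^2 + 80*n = 8*c^2 + 16*c + n^2*(-20*c - 40) + n*(-4*c^2 + 32*c + 80)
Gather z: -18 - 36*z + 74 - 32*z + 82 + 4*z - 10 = 128 - 64*z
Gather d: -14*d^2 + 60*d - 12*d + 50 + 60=-14*d^2 + 48*d + 110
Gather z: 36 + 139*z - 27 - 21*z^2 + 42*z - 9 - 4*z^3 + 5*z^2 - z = -4*z^3 - 16*z^2 + 180*z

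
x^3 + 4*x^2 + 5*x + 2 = (x + 1)^2*(x + 2)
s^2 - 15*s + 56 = (s - 8)*(s - 7)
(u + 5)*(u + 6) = u^2 + 11*u + 30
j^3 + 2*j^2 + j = j*(j + 1)^2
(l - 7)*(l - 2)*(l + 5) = l^3 - 4*l^2 - 31*l + 70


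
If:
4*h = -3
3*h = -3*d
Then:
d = 3/4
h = -3/4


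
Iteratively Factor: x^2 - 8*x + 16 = (x - 4)*(x - 4)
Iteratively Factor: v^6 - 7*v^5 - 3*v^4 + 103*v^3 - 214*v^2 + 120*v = (v - 3)*(v^5 - 4*v^4 - 15*v^3 + 58*v^2 - 40*v) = (v - 5)*(v - 3)*(v^4 + v^3 - 10*v^2 + 8*v) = v*(v - 5)*(v - 3)*(v^3 + v^2 - 10*v + 8) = v*(v - 5)*(v - 3)*(v - 1)*(v^2 + 2*v - 8) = v*(v - 5)*(v - 3)*(v - 2)*(v - 1)*(v + 4)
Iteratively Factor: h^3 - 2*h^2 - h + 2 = (h - 2)*(h^2 - 1) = (h - 2)*(h + 1)*(h - 1)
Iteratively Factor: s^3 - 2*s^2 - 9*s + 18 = (s - 3)*(s^2 + s - 6) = (s - 3)*(s - 2)*(s + 3)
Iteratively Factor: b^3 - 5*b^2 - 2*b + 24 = (b - 4)*(b^2 - b - 6) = (b - 4)*(b - 3)*(b + 2)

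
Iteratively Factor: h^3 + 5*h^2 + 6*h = (h)*(h^2 + 5*h + 6) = h*(h + 3)*(h + 2)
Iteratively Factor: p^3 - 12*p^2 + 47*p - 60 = (p - 3)*(p^2 - 9*p + 20) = (p - 4)*(p - 3)*(p - 5)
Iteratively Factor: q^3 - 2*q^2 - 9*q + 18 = (q + 3)*(q^2 - 5*q + 6) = (q - 3)*(q + 3)*(q - 2)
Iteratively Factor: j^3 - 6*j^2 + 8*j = (j)*(j^2 - 6*j + 8) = j*(j - 4)*(j - 2)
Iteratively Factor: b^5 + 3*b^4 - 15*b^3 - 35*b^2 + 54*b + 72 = (b + 3)*(b^4 - 15*b^2 + 10*b + 24) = (b + 3)*(b + 4)*(b^3 - 4*b^2 + b + 6) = (b + 1)*(b + 3)*(b + 4)*(b^2 - 5*b + 6) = (b - 2)*(b + 1)*(b + 3)*(b + 4)*(b - 3)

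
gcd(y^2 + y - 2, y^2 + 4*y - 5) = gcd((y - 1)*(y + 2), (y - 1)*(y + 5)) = y - 1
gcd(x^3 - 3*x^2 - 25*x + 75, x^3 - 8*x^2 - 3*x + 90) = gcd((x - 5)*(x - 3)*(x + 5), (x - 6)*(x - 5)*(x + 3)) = x - 5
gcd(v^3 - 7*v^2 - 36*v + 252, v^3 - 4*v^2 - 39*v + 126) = v^2 - v - 42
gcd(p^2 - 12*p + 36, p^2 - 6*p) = p - 6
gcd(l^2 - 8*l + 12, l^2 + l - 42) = l - 6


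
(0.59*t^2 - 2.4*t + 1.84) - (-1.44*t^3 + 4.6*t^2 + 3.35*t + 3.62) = 1.44*t^3 - 4.01*t^2 - 5.75*t - 1.78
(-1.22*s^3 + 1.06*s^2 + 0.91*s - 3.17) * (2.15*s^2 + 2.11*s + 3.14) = -2.623*s^5 - 0.2952*s^4 + 0.3623*s^3 - 1.567*s^2 - 3.8313*s - 9.9538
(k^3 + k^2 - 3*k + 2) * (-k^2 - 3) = -k^5 - k^4 - 5*k^2 + 9*k - 6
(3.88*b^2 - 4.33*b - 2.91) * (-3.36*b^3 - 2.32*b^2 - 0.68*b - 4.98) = -13.0368*b^5 + 5.5472*b^4 + 17.1848*b^3 - 9.6268*b^2 + 23.5422*b + 14.4918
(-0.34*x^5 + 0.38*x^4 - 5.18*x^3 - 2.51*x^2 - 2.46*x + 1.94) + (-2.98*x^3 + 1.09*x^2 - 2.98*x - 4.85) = -0.34*x^5 + 0.38*x^4 - 8.16*x^3 - 1.42*x^2 - 5.44*x - 2.91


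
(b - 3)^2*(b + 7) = b^3 + b^2 - 33*b + 63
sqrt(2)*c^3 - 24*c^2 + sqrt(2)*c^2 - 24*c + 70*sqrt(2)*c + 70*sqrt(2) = (c - 7*sqrt(2))*(c - 5*sqrt(2))*(sqrt(2)*c + sqrt(2))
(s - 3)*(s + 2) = s^2 - s - 6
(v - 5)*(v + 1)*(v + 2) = v^3 - 2*v^2 - 13*v - 10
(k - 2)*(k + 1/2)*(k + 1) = k^3 - k^2/2 - 5*k/2 - 1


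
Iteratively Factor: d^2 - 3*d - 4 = (d + 1)*(d - 4)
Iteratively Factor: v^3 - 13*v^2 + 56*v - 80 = (v - 4)*(v^2 - 9*v + 20) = (v - 4)^2*(v - 5)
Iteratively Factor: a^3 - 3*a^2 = (a)*(a^2 - 3*a) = a^2*(a - 3)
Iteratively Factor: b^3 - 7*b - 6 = (b + 1)*(b^2 - b - 6) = (b - 3)*(b + 1)*(b + 2)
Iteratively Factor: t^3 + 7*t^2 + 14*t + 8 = (t + 4)*(t^2 + 3*t + 2) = (t + 2)*(t + 4)*(t + 1)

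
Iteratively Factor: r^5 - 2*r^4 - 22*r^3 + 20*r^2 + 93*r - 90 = (r - 1)*(r^4 - r^3 - 23*r^2 - 3*r + 90) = (r - 5)*(r - 1)*(r^3 + 4*r^2 - 3*r - 18) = (r - 5)*(r - 1)*(r + 3)*(r^2 + r - 6) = (r - 5)*(r - 1)*(r + 3)^2*(r - 2)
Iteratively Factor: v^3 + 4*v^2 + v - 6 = (v - 1)*(v^2 + 5*v + 6) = (v - 1)*(v + 2)*(v + 3)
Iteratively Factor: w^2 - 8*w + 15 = (w - 3)*(w - 5)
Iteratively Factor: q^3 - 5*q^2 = (q - 5)*(q^2) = q*(q - 5)*(q)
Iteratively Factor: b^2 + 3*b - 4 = (b + 4)*(b - 1)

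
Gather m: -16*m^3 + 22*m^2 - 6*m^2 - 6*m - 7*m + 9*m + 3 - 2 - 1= -16*m^3 + 16*m^2 - 4*m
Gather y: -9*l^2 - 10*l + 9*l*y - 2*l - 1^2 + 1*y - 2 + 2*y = -9*l^2 - 12*l + y*(9*l + 3) - 3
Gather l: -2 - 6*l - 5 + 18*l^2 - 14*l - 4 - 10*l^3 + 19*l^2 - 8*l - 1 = -10*l^3 + 37*l^2 - 28*l - 12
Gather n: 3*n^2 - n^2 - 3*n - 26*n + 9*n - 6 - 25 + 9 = 2*n^2 - 20*n - 22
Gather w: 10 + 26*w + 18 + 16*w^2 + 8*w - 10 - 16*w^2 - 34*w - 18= 0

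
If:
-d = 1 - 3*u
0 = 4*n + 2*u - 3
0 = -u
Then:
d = -1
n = 3/4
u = 0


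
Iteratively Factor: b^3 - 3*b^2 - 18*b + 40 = (b + 4)*(b^2 - 7*b + 10) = (b - 5)*(b + 4)*(b - 2)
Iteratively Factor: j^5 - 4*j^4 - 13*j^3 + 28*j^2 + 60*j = (j - 5)*(j^4 + j^3 - 8*j^2 - 12*j) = (j - 5)*(j + 2)*(j^3 - j^2 - 6*j) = (j - 5)*(j - 3)*(j + 2)*(j^2 + 2*j) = (j - 5)*(j - 3)*(j + 2)^2*(j)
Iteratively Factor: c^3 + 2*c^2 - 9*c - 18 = (c + 3)*(c^2 - c - 6) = (c - 3)*(c + 3)*(c + 2)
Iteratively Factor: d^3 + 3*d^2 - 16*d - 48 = (d - 4)*(d^2 + 7*d + 12) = (d - 4)*(d + 4)*(d + 3)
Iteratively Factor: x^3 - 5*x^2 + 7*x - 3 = (x - 3)*(x^2 - 2*x + 1) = (x - 3)*(x - 1)*(x - 1)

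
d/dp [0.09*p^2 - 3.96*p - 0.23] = 0.18*p - 3.96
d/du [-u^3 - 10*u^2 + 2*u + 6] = -3*u^2 - 20*u + 2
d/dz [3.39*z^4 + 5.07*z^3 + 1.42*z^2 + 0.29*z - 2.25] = 13.56*z^3 + 15.21*z^2 + 2.84*z + 0.29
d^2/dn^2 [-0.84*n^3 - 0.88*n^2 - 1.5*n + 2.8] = -5.04*n - 1.76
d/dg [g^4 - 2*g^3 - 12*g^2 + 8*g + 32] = 4*g^3 - 6*g^2 - 24*g + 8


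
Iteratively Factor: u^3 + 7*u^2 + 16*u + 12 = (u + 2)*(u^2 + 5*u + 6) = (u + 2)^2*(u + 3)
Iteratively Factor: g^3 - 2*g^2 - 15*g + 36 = (g - 3)*(g^2 + g - 12) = (g - 3)^2*(g + 4)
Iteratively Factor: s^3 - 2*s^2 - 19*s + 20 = (s - 1)*(s^2 - s - 20) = (s - 5)*(s - 1)*(s + 4)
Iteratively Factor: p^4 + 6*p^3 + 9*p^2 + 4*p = (p + 4)*(p^3 + 2*p^2 + p) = (p + 1)*(p + 4)*(p^2 + p) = p*(p + 1)*(p + 4)*(p + 1)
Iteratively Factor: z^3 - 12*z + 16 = (z + 4)*(z^2 - 4*z + 4) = (z - 2)*(z + 4)*(z - 2)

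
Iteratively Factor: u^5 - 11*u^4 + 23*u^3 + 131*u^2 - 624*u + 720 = (u + 4)*(u^4 - 15*u^3 + 83*u^2 - 201*u + 180) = (u - 5)*(u + 4)*(u^3 - 10*u^2 + 33*u - 36) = (u - 5)*(u - 3)*(u + 4)*(u^2 - 7*u + 12) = (u - 5)*(u - 3)^2*(u + 4)*(u - 4)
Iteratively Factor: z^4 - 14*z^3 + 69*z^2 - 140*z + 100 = (z - 2)*(z^3 - 12*z^2 + 45*z - 50) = (z - 5)*(z - 2)*(z^2 - 7*z + 10) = (z - 5)*(z - 2)^2*(z - 5)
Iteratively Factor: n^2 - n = (n - 1)*(n)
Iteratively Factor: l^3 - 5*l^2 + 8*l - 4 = (l - 2)*(l^2 - 3*l + 2) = (l - 2)^2*(l - 1)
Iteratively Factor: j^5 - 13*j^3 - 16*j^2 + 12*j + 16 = (j - 1)*(j^4 + j^3 - 12*j^2 - 28*j - 16) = (j - 4)*(j - 1)*(j^3 + 5*j^2 + 8*j + 4) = (j - 4)*(j - 1)*(j + 2)*(j^2 + 3*j + 2) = (j - 4)*(j - 1)*(j + 1)*(j + 2)*(j + 2)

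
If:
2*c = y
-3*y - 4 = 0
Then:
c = -2/3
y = -4/3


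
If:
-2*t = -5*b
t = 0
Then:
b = 0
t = 0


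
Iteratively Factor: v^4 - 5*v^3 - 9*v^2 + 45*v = (v + 3)*(v^3 - 8*v^2 + 15*v) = (v - 5)*(v + 3)*(v^2 - 3*v) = v*(v - 5)*(v + 3)*(v - 3)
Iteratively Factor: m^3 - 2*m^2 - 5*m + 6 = (m + 2)*(m^2 - 4*m + 3) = (m - 3)*(m + 2)*(m - 1)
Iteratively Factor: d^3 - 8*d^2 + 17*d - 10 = (d - 2)*(d^2 - 6*d + 5) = (d - 5)*(d - 2)*(d - 1)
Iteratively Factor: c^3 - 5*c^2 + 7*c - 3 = (c - 1)*(c^2 - 4*c + 3) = (c - 3)*(c - 1)*(c - 1)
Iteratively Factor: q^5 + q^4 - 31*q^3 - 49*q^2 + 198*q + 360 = (q - 3)*(q^4 + 4*q^3 - 19*q^2 - 106*q - 120) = (q - 3)*(q + 3)*(q^3 + q^2 - 22*q - 40) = (q - 3)*(q + 3)*(q + 4)*(q^2 - 3*q - 10) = (q - 3)*(q + 2)*(q + 3)*(q + 4)*(q - 5)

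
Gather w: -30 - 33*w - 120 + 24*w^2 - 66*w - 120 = 24*w^2 - 99*w - 270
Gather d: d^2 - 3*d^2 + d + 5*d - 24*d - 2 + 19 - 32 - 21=-2*d^2 - 18*d - 36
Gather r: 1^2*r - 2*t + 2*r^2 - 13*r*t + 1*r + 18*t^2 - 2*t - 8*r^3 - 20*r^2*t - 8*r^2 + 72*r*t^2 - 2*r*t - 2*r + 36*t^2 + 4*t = -8*r^3 + r^2*(-20*t - 6) + r*(72*t^2 - 15*t) + 54*t^2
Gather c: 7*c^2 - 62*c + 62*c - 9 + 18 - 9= 7*c^2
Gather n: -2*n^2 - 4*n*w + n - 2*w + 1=-2*n^2 + n*(1 - 4*w) - 2*w + 1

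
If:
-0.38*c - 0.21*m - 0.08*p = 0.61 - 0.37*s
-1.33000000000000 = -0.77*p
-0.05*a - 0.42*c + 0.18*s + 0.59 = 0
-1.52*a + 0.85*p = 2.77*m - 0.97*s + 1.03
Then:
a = 8.19585184117521 - 0.832570944968772*s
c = 0.527687017258187*s + 0.429065257002952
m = 0.807042540199471*s - 4.33917436115686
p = 1.73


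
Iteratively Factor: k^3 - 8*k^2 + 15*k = (k - 5)*(k^2 - 3*k) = k*(k - 5)*(k - 3)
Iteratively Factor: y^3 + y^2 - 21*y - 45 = (y - 5)*(y^2 + 6*y + 9) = (y - 5)*(y + 3)*(y + 3)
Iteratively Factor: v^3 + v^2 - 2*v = (v - 1)*(v^2 + 2*v) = (v - 1)*(v + 2)*(v)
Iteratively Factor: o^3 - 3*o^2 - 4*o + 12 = (o - 3)*(o^2 - 4) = (o - 3)*(o + 2)*(o - 2)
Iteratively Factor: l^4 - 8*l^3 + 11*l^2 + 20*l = (l)*(l^3 - 8*l^2 + 11*l + 20) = l*(l + 1)*(l^2 - 9*l + 20) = l*(l - 5)*(l + 1)*(l - 4)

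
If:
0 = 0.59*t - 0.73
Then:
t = 1.24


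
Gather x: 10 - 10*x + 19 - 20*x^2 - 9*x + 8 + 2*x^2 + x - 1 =-18*x^2 - 18*x + 36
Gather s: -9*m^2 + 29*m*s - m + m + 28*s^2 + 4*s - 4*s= -9*m^2 + 29*m*s + 28*s^2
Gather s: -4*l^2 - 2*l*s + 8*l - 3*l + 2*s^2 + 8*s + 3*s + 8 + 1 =-4*l^2 + 5*l + 2*s^2 + s*(11 - 2*l) + 9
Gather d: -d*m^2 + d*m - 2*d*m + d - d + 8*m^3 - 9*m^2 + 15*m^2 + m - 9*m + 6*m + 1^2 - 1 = d*(-m^2 - m) + 8*m^3 + 6*m^2 - 2*m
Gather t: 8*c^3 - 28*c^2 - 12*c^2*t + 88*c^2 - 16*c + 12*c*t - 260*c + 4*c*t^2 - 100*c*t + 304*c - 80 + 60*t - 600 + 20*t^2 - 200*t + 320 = 8*c^3 + 60*c^2 + 28*c + t^2*(4*c + 20) + t*(-12*c^2 - 88*c - 140) - 360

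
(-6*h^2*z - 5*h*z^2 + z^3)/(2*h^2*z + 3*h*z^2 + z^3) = (-6*h + z)/(2*h + z)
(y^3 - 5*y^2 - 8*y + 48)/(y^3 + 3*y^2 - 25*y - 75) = (y^2 - 8*y + 16)/(y^2 - 25)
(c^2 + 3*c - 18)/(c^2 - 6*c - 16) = (-c^2 - 3*c + 18)/(-c^2 + 6*c + 16)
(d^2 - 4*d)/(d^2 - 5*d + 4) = d/(d - 1)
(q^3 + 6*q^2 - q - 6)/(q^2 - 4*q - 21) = (-q^3 - 6*q^2 + q + 6)/(-q^2 + 4*q + 21)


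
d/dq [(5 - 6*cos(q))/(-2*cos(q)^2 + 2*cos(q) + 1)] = 4*(3*cos(q)^2 - 5*cos(q) + 4)*sin(q)/(2*cos(q) - cos(2*q))^2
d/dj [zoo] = 0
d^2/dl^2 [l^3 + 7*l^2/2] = 6*l + 7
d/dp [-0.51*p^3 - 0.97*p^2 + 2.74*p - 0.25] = -1.53*p^2 - 1.94*p + 2.74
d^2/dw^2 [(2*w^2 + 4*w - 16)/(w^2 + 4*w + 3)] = 4*(-2*w^3 - 33*w^2 - 114*w - 119)/(w^6 + 12*w^5 + 57*w^4 + 136*w^3 + 171*w^2 + 108*w + 27)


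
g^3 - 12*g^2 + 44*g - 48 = (g - 6)*(g - 4)*(g - 2)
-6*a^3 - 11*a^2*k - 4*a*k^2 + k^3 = (-6*a + k)*(a + k)^2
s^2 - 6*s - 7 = (s - 7)*(s + 1)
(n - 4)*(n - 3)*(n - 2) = n^3 - 9*n^2 + 26*n - 24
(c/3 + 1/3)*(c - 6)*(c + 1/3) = c^3/3 - 14*c^2/9 - 23*c/9 - 2/3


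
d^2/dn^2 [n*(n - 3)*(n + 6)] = 6*n + 6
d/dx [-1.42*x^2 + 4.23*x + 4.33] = 4.23 - 2.84*x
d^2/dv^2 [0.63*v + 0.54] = 0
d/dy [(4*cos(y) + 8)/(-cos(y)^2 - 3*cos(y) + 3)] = 4*(sin(y)^2 - 4*cos(y) - 10)*sin(y)/(cos(y)^2 + 3*cos(y) - 3)^2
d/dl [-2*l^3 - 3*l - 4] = -6*l^2 - 3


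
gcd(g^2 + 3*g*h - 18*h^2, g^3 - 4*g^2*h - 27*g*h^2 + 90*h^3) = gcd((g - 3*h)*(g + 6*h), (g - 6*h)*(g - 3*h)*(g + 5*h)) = g - 3*h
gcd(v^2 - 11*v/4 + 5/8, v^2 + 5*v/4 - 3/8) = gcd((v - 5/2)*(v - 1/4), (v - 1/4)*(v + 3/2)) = v - 1/4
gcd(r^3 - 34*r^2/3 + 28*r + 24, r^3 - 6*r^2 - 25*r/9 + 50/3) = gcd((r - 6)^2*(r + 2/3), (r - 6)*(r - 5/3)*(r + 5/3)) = r - 6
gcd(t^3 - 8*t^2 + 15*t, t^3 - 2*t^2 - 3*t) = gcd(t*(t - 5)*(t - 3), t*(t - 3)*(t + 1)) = t^2 - 3*t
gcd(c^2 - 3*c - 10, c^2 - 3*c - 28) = 1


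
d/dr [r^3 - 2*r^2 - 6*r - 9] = 3*r^2 - 4*r - 6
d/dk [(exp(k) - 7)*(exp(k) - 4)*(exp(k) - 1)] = 3*(exp(2*k) - 8*exp(k) + 13)*exp(k)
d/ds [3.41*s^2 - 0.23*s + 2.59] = 6.82*s - 0.23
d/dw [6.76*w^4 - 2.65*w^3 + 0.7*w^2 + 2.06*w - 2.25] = 27.04*w^3 - 7.95*w^2 + 1.4*w + 2.06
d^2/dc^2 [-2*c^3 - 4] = -12*c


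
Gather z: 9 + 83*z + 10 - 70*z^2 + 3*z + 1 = -70*z^2 + 86*z + 20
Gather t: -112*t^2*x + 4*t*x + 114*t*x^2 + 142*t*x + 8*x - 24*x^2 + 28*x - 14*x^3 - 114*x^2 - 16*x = -112*t^2*x + t*(114*x^2 + 146*x) - 14*x^3 - 138*x^2 + 20*x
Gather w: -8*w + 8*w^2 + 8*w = 8*w^2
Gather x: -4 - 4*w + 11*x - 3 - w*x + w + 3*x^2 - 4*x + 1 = -3*w + 3*x^2 + x*(7 - w) - 6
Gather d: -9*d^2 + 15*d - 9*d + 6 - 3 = -9*d^2 + 6*d + 3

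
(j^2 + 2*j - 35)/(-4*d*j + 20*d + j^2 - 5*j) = (-j - 7)/(4*d - j)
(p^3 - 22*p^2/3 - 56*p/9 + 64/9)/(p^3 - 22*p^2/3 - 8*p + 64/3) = (9*p^2 + 6*p - 8)/(3*(3*p^2 + 2*p - 8))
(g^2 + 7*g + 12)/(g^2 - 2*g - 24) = (g + 3)/(g - 6)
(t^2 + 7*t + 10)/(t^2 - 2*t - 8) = (t + 5)/(t - 4)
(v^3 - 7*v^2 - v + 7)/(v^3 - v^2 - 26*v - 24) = (v^2 - 8*v + 7)/(v^2 - 2*v - 24)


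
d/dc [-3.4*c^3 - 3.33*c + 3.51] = -10.2*c^2 - 3.33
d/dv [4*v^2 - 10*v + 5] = 8*v - 10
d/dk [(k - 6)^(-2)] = -2/(k - 6)^3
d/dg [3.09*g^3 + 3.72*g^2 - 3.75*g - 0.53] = 9.27*g^2 + 7.44*g - 3.75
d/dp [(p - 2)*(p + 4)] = 2*p + 2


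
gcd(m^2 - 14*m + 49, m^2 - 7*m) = m - 7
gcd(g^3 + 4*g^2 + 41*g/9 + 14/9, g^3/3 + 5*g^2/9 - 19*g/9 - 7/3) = g + 1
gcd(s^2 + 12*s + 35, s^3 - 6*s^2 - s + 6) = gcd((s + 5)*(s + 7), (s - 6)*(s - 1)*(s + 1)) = 1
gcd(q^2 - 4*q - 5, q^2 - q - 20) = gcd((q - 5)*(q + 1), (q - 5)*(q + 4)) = q - 5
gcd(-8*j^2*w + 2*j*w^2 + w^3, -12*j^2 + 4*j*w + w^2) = -2*j + w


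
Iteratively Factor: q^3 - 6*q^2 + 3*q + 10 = (q - 5)*(q^2 - q - 2) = (q - 5)*(q - 2)*(q + 1)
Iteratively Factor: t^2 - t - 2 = (t - 2)*(t + 1)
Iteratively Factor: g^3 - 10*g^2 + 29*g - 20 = (g - 5)*(g^2 - 5*g + 4) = (g - 5)*(g - 4)*(g - 1)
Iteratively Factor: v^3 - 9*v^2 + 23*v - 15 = (v - 1)*(v^2 - 8*v + 15) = (v - 3)*(v - 1)*(v - 5)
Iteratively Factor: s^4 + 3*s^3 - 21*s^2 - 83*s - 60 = (s - 5)*(s^3 + 8*s^2 + 19*s + 12) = (s - 5)*(s + 4)*(s^2 + 4*s + 3) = (s - 5)*(s + 1)*(s + 4)*(s + 3)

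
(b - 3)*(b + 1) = b^2 - 2*b - 3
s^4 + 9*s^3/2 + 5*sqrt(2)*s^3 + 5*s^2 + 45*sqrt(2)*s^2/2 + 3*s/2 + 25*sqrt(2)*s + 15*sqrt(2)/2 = (s + 1/2)*(s + 1)*(s + 3)*(s + 5*sqrt(2))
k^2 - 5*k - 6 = (k - 6)*(k + 1)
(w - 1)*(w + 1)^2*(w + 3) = w^4 + 4*w^3 + 2*w^2 - 4*w - 3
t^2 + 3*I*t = t*(t + 3*I)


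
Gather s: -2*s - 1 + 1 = -2*s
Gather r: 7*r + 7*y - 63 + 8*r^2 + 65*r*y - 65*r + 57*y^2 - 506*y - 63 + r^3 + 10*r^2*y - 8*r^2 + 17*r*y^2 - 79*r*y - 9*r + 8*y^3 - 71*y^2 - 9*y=r^3 + 10*r^2*y + r*(17*y^2 - 14*y - 67) + 8*y^3 - 14*y^2 - 508*y - 126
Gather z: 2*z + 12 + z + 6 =3*z + 18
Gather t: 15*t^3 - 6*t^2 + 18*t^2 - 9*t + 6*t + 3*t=15*t^3 + 12*t^2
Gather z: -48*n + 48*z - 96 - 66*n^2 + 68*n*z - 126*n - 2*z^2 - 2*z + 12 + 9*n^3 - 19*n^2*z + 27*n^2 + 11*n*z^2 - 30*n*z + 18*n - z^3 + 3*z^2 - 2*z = 9*n^3 - 39*n^2 - 156*n - z^3 + z^2*(11*n + 1) + z*(-19*n^2 + 38*n + 44) - 84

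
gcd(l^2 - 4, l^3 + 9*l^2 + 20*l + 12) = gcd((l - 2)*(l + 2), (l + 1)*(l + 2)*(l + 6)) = l + 2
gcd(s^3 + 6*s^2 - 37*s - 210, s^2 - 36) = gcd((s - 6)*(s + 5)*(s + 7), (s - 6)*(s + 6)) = s - 6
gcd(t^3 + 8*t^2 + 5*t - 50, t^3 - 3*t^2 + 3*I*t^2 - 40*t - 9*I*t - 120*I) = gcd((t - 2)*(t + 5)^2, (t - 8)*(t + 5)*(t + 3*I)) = t + 5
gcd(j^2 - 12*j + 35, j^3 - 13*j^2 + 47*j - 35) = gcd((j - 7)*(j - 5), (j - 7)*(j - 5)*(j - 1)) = j^2 - 12*j + 35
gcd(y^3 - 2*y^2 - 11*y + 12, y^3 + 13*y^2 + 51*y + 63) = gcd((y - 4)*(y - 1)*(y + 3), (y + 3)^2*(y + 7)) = y + 3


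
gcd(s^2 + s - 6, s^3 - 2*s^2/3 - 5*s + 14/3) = s - 2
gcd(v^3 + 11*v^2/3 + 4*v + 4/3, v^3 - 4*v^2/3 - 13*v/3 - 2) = v^2 + 5*v/3 + 2/3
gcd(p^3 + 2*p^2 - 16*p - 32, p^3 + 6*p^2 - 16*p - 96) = p^2 - 16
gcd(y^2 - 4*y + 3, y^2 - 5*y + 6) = y - 3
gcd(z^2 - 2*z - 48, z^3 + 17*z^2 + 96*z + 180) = z + 6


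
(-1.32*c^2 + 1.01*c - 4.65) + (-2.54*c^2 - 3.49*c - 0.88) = -3.86*c^2 - 2.48*c - 5.53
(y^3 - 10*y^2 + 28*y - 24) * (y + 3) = y^4 - 7*y^3 - 2*y^2 + 60*y - 72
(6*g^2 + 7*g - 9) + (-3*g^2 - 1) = 3*g^2 + 7*g - 10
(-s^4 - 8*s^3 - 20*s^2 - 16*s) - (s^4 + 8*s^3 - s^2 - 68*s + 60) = -2*s^4 - 16*s^3 - 19*s^2 + 52*s - 60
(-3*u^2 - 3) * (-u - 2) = 3*u^3 + 6*u^2 + 3*u + 6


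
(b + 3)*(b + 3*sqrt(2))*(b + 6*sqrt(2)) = b^3 + 3*b^2 + 9*sqrt(2)*b^2 + 36*b + 27*sqrt(2)*b + 108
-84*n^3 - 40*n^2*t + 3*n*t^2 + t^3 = (-6*n + t)*(2*n + t)*(7*n + t)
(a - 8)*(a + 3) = a^2 - 5*a - 24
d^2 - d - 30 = (d - 6)*(d + 5)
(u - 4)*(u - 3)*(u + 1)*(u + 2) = u^4 - 4*u^3 - 7*u^2 + 22*u + 24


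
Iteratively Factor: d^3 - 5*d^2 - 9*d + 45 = (d + 3)*(d^2 - 8*d + 15) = (d - 3)*(d + 3)*(d - 5)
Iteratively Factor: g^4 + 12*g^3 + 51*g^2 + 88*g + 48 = (g + 3)*(g^3 + 9*g^2 + 24*g + 16) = (g + 1)*(g + 3)*(g^2 + 8*g + 16) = (g + 1)*(g + 3)*(g + 4)*(g + 4)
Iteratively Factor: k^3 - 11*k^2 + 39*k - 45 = (k - 3)*(k^2 - 8*k + 15) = (k - 3)^2*(k - 5)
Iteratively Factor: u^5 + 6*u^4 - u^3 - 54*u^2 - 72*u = (u)*(u^4 + 6*u^3 - u^2 - 54*u - 72) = u*(u + 2)*(u^3 + 4*u^2 - 9*u - 36) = u*(u + 2)*(u + 4)*(u^2 - 9) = u*(u - 3)*(u + 2)*(u + 4)*(u + 3)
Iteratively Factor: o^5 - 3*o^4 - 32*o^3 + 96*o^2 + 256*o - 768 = (o + 4)*(o^4 - 7*o^3 - 4*o^2 + 112*o - 192) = (o - 4)*(o + 4)*(o^3 - 3*o^2 - 16*o + 48) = (o - 4)^2*(o + 4)*(o^2 + o - 12) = (o - 4)^2*(o - 3)*(o + 4)*(o + 4)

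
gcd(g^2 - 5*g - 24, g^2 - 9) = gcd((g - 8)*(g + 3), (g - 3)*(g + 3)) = g + 3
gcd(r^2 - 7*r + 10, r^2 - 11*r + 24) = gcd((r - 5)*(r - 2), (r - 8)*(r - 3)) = 1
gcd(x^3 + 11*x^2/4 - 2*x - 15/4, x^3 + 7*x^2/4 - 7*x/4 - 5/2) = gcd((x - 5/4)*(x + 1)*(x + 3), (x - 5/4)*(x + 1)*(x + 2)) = x^2 - x/4 - 5/4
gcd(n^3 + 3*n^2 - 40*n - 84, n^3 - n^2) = 1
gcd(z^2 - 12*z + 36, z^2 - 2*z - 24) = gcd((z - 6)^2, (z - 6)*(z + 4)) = z - 6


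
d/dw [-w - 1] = -1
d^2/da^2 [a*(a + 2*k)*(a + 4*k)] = 6*a + 12*k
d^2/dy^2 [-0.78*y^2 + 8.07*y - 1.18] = -1.56000000000000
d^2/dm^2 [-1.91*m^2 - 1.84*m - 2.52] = -3.82000000000000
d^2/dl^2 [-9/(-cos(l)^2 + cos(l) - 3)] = 9*(4*(1 - cos(l)^2)^2 - 9*cos(l)^2 + 27*cos(l)/4 - 3*cos(3*l)/4)/(-cos(l)^2 + cos(l) - 3)^3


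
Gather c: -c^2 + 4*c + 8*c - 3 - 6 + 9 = -c^2 + 12*c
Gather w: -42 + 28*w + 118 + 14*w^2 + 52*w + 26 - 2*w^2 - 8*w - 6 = 12*w^2 + 72*w + 96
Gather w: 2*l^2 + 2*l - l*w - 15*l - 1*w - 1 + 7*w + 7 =2*l^2 - 13*l + w*(6 - l) + 6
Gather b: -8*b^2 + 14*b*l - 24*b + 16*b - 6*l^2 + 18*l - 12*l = -8*b^2 + b*(14*l - 8) - 6*l^2 + 6*l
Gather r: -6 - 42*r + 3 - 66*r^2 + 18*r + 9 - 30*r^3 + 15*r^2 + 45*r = -30*r^3 - 51*r^2 + 21*r + 6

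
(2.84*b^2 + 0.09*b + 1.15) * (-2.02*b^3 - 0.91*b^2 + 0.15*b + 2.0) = -5.7368*b^5 - 2.7662*b^4 - 1.9789*b^3 + 4.647*b^2 + 0.3525*b + 2.3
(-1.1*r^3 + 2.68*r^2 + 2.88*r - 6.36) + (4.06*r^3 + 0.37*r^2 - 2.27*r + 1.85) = 2.96*r^3 + 3.05*r^2 + 0.61*r - 4.51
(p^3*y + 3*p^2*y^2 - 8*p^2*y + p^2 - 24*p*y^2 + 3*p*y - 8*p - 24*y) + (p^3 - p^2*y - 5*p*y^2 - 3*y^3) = p^3*y + p^3 + 3*p^2*y^2 - 9*p^2*y + p^2 - 29*p*y^2 + 3*p*y - 8*p - 3*y^3 - 24*y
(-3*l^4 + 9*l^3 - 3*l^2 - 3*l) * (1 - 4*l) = 12*l^5 - 39*l^4 + 21*l^3 + 9*l^2 - 3*l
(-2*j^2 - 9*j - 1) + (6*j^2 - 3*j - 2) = 4*j^2 - 12*j - 3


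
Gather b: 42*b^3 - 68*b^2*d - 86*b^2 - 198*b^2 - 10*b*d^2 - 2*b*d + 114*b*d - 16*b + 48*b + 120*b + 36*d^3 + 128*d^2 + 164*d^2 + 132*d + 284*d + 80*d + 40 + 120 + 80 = 42*b^3 + b^2*(-68*d - 284) + b*(-10*d^2 + 112*d + 152) + 36*d^3 + 292*d^2 + 496*d + 240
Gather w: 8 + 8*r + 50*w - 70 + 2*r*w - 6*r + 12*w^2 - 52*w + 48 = 2*r + 12*w^2 + w*(2*r - 2) - 14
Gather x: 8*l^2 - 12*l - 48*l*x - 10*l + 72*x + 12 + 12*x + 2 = 8*l^2 - 22*l + x*(84 - 48*l) + 14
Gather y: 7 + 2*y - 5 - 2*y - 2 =0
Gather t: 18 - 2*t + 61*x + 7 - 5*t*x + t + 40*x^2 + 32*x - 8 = t*(-5*x - 1) + 40*x^2 + 93*x + 17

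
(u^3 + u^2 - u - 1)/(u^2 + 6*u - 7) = (u^2 + 2*u + 1)/(u + 7)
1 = 1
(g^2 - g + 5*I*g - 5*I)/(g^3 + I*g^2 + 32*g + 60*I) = (g - 1)/(g^2 - 4*I*g + 12)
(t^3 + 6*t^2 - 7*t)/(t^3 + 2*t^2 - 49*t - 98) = t*(t - 1)/(t^2 - 5*t - 14)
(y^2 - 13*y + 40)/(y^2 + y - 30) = (y - 8)/(y + 6)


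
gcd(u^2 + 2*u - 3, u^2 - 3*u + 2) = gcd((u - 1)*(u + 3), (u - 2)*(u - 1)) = u - 1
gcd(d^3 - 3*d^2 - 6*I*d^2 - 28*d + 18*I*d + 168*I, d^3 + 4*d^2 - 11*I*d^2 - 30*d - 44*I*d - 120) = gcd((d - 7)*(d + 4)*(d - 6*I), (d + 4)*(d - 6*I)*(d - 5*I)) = d^2 + d*(4 - 6*I) - 24*I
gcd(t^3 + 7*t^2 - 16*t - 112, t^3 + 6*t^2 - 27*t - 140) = t^2 + 11*t + 28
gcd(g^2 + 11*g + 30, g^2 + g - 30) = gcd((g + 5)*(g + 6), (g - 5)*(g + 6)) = g + 6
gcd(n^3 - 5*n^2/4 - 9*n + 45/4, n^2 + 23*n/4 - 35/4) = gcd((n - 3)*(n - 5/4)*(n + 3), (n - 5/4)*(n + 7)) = n - 5/4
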